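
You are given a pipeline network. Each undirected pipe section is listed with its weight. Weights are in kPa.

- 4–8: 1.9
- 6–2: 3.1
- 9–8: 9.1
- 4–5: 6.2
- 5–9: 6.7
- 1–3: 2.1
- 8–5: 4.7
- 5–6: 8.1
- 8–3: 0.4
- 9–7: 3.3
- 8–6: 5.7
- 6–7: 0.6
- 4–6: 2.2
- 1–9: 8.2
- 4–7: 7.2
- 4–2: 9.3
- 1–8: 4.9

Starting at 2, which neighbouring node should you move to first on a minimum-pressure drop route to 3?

6

Enumerating some paths:
2 → 6 → 4 → 8 → 3: 3.1+2.2+1.9+0.4 = 7.6
2 → 6 → 8 → 3: 3.1+5.7+0.4 = 9.2
The minimum is 7.6 kPa via 2 → 6 → 4 → 8 → 3.
So from 2 the first move is to 6.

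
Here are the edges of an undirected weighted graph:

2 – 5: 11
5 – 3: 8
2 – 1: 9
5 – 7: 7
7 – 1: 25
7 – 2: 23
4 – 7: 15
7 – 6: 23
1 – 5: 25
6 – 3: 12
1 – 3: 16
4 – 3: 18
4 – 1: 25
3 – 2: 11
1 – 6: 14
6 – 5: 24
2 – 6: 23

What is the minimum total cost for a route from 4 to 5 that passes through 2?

40

Shortest 4→2: 4–3–2 = 29
Best 2 to 5: 2–5 costing 11
Total via 2: 29 + 11 = 40.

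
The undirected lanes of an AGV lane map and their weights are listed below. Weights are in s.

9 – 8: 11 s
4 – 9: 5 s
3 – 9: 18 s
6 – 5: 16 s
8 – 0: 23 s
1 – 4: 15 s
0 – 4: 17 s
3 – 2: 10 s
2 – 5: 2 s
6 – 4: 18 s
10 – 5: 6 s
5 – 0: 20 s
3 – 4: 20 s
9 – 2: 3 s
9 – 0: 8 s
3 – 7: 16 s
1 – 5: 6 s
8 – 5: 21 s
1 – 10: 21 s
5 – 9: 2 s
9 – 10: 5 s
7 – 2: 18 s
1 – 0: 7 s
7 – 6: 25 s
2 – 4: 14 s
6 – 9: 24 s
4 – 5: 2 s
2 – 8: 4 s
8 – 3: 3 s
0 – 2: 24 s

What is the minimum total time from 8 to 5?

6 s

Candidate routes:
8 - 2 - 9 - 5: 4+3+2 = 9
8 - 9 - 5: 11+2 = 13
8 - 2 - 9 - 4 - 5: 4+3+5+2 = 14
8 - 2 - 5: 4+2 = 6
The minimum is 6 s via 8 - 2 - 5.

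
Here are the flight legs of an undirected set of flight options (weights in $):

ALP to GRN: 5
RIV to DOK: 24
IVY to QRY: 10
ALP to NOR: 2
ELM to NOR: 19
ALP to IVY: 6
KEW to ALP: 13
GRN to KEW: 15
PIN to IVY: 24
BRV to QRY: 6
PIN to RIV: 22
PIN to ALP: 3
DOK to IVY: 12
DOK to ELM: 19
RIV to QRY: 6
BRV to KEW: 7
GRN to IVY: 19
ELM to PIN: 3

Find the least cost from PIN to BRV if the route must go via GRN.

$30

Best PIN to GRN: PIN → ALP → GRN costing 8
Shortest GRN→BRV: GRN → KEW → BRV = 22
Total via GRN: 8 + 22 = $30.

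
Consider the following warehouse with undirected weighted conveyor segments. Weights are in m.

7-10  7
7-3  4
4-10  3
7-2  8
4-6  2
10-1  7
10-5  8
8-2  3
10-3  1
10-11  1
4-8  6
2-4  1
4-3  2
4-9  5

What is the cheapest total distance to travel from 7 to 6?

Settle nodes by increasing distance from 7:
7: 0
3: 4  (via 7)
10: 5  (via 3)
4: 6  (via 3)
11: 6  (via 10)
2: 7  (via 4)
6: 8  (via 4)
Shortest route: 7 → 3 → 4 → 6 = 8 m.

8 m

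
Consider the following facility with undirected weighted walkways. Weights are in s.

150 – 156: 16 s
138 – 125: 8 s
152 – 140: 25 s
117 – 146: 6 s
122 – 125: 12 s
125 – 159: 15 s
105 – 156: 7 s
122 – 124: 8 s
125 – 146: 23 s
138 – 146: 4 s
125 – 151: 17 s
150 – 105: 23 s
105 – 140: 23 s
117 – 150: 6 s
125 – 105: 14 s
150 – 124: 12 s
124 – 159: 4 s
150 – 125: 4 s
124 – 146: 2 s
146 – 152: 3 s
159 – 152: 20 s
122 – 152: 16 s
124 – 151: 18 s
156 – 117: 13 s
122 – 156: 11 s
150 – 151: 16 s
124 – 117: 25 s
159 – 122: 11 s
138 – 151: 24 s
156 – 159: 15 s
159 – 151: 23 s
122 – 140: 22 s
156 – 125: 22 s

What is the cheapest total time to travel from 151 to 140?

48 s

Candidate routes:
151–150–125–122–140: 16+4+12+22 = 54
151–124–146–152–140: 18+2+3+25 = 48
151–125–122–140: 17+12+22 = 51
151–125–105–140: 17+14+23 = 54
The minimum is 48 s via 151–124–146–152–140.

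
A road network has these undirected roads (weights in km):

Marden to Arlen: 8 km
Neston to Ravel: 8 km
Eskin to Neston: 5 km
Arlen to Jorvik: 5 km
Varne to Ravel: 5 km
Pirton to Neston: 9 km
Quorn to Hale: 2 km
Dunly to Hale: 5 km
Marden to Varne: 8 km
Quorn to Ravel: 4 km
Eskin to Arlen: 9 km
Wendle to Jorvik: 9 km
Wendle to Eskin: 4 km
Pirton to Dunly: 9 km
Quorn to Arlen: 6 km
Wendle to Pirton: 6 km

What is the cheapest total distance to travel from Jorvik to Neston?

Shortest distances from Jorvik:
Jorvik: 0
Arlen: 5  (via Jorvik)
Wendle: 9  (via Jorvik)
Quorn: 11  (via Arlen)
Eskin: 13  (via Wendle)
Marden: 13  (via Arlen)
Hale: 13  (via Quorn)
Ravel: 15  (via Quorn)
Pirton: 15  (via Wendle)
Dunly: 18  (via Hale)
Neston: 18  (via Eskin)
Shortest route: Jorvik–Wendle–Eskin–Neston = 18 km.

18 km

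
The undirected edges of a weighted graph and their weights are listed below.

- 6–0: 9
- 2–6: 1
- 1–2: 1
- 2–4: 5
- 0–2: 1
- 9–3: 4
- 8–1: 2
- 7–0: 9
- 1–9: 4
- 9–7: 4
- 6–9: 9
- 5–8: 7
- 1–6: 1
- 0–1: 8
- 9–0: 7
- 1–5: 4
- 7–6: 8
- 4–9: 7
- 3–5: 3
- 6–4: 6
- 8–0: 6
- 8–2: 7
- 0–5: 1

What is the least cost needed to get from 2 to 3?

5

Enumerating some paths:
2 → 1 → 9 → 3: 1+4+4 = 9
2 → 6 → 1 → 5 → 3: 1+1+4+3 = 9
2 → 0 → 5 → 3: 1+1+3 = 5
2 → 1 → 5 → 3: 1+4+3 = 8
Cheapest is 2 → 0 → 5 → 3 at 5.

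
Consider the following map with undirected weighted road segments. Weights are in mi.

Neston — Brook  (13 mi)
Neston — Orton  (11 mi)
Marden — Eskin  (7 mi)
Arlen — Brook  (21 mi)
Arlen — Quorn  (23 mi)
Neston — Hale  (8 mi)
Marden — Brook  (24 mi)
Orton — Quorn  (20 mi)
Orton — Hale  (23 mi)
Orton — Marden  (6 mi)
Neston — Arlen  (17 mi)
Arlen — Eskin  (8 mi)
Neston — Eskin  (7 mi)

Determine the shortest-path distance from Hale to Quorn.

39 mi

Running Dijkstra from Hale:
Hale: 0
Neston: 8  (via Hale)
Eskin: 15  (via Neston)
Orton: 19  (via Neston)
Brook: 21  (via Neston)
Marden: 22  (via Eskin)
Arlen: 23  (via Eskin)
Quorn: 39  (via Orton)
Shortest route: Hale → Neston → Orton → Quorn = 39 mi.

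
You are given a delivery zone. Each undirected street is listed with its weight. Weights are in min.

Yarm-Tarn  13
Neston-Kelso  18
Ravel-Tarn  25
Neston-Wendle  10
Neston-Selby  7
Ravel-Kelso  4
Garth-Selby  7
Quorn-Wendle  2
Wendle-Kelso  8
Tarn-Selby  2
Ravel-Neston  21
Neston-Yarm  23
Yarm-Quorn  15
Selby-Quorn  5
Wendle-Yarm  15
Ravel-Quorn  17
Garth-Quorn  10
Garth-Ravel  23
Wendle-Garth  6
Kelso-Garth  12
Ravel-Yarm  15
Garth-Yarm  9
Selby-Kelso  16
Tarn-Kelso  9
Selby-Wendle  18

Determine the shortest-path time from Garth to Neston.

14 min

Shortest distances from Garth:
Garth: 0
Wendle: 6  (via Garth)
Selby: 7  (via Garth)
Quorn: 8  (via Wendle)
Tarn: 9  (via Selby)
Yarm: 9  (via Garth)
Kelso: 12  (via Garth)
Neston: 14  (via Selby)
Shortest route: Garth → Selby → Neston = 14 min.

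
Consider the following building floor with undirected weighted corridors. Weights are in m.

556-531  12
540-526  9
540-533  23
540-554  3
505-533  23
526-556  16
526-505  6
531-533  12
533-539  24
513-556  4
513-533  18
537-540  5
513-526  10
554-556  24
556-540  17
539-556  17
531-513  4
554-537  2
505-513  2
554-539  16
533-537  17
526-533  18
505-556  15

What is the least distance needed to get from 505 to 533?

18 m

Enumerating some paths:
505–526–533: 6+18 = 24
505–533: 23 = 23
505–513–533: 2+18 = 20
505–513–531–533: 2+4+12 = 18
Cheapest is 505–513–531–533 at 18 m.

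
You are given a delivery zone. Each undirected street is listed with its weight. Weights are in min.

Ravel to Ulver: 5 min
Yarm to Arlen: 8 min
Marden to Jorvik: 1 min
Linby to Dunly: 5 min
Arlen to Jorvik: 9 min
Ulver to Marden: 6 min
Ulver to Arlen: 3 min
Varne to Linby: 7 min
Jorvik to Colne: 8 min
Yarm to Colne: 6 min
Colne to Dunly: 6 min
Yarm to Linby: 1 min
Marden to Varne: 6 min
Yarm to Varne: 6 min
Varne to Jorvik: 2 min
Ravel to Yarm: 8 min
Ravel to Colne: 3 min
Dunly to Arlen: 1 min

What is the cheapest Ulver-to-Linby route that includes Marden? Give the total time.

Best Ulver to Marden: Ulver–Marden costing 6
Shortest Marden→Linby: Marden–Jorvik–Varne–Linby = 10
Total via Marden: 6 + 10 = 16 min.

16 min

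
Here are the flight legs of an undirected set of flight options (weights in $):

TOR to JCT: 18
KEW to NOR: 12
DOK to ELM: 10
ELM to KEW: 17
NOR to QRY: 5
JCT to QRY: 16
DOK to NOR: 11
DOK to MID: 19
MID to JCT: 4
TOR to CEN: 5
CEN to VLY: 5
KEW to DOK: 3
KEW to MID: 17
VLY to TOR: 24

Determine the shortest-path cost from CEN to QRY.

Enumerating some paths:
CEN → TOR → JCT → MID → KEW → NOR → QRY: 5+18+4+17+12+5 = 61
CEN → TOR → JCT → MID → KEW → DOK → NOR → QRY: 5+18+4+17+3+11+5 = 63
CEN → TOR → JCT → MID → DOK → NOR → QRY: 5+18+4+19+11+5 = 62
CEN → TOR → JCT → QRY: 5+18+16 = 39
The minimum is $39 via CEN → TOR → JCT → QRY.

$39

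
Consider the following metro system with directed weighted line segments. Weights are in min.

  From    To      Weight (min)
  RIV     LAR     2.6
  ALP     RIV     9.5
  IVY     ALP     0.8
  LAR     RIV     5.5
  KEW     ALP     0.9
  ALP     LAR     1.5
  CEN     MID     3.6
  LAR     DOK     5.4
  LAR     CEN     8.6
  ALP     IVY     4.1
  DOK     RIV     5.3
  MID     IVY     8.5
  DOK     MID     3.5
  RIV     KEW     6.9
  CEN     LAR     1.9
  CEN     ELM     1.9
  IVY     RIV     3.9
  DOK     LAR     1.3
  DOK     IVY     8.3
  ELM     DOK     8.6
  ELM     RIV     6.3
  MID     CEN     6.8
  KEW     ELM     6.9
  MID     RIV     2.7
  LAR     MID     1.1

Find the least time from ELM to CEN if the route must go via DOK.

Best ELM to DOK: ELM → DOK costing 8.6
Best DOK to CEN: DOK → LAR → MID → CEN costing 9.2
Total via DOK: 8.6 + 9.2 = 17.8 min.

17.8 min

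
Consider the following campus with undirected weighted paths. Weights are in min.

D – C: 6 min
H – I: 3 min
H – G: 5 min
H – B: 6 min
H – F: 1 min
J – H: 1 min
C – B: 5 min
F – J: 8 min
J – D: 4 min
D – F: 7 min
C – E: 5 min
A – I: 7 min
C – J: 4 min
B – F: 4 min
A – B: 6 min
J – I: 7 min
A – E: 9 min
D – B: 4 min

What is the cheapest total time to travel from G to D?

10 min

Compare a few routes:
G–H–F–B–D: 5+1+4+4 = 14
G–H–J–D: 5+1+4 = 10
G–H–F–D: 5+1+7 = 13
Cheapest is G–H–J–D at 10 min.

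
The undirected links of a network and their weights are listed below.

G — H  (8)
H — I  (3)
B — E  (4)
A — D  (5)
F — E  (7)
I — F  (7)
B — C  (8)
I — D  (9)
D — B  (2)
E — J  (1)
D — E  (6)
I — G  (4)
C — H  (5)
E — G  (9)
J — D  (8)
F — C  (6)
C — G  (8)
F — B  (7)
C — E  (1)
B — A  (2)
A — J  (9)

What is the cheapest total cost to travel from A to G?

15

Candidate routes:
A–B–D–I–G: 2+2+9+4 = 17
A–B–E–G: 2+4+9 = 15
A–D–I–G: 5+9+4 = 18
The minimum is 15 via A–B–E–G.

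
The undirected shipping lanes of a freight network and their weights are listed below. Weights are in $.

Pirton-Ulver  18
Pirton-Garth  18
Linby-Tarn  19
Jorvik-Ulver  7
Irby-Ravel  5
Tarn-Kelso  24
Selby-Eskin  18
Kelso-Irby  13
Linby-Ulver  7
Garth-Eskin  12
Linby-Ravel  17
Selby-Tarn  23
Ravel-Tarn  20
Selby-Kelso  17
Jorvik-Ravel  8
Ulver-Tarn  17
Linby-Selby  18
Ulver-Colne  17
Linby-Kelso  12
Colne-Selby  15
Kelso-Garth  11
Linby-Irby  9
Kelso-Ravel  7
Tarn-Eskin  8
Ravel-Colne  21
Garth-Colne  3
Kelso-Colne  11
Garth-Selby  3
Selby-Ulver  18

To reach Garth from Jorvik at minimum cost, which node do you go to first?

Ravel

Candidate routes:
Jorvik - Ulver - Colne - Garth: 7+17+3 = 27
Jorvik - Ravel - Kelso - Colne - Garth: 8+7+11+3 = 29
Jorvik - Ravel - Kelso - Garth: 8+7+11 = 26
Jorvik - Ulver - Selby - Garth: 7+18+3 = 28
The minimum is $26 via Jorvik - Ravel - Kelso - Garth.
So from Jorvik the first move is to Ravel.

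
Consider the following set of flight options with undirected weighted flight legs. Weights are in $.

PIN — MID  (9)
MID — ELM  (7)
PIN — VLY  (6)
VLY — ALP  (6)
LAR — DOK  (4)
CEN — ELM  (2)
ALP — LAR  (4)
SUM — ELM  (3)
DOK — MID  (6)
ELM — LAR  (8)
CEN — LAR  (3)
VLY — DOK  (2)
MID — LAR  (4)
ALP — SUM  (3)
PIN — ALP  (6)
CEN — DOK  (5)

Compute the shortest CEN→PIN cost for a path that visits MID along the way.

Shortest CEN→MID: CEN–LAR–MID = 7
Best MID to PIN: MID–PIN costing 9
Total via MID: 7 + 9 = $16.

$16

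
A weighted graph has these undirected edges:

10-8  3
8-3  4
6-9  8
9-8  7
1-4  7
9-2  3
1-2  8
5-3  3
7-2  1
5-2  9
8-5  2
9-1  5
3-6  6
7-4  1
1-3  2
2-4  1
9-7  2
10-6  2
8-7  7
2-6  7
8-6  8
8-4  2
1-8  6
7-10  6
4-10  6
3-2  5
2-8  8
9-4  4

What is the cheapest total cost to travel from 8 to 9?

Settle nodes by increasing distance from 8:
8: 0
4: 2  (via 8)
5: 2  (via 8)
2: 3  (via 4)
7: 3  (via 4)
10: 3  (via 8)
3: 4  (via 8)
6: 5  (via 10)
9: 5  (via 7)
Shortest route: 8 → 4 → 7 → 9 = 5.

5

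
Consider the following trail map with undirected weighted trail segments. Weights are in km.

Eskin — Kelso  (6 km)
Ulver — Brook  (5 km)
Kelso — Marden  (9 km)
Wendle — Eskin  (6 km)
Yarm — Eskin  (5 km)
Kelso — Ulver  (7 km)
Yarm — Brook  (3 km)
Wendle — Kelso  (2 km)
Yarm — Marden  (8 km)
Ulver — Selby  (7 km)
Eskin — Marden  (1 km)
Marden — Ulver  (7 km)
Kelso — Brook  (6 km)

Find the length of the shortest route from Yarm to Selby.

Shortest distances from Yarm:
Yarm: 0
Brook: 3  (via Yarm)
Eskin: 5  (via Yarm)
Marden: 6  (via Eskin)
Ulver: 8  (via Brook)
Kelso: 9  (via Brook)
Wendle: 11  (via Eskin)
Selby: 15  (via Ulver)
Shortest route: Yarm–Brook–Ulver–Selby = 15 km.

15 km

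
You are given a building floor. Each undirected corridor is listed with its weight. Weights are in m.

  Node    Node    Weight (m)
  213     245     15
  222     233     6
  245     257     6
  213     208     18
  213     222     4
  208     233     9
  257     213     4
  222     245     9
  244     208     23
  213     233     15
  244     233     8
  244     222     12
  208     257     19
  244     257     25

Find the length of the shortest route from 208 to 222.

Running Dijkstra from 208:
208: 0
233: 9  (via 208)
222: 15  (via 233)
Shortest route: 208–233–222 = 15 m.

15 m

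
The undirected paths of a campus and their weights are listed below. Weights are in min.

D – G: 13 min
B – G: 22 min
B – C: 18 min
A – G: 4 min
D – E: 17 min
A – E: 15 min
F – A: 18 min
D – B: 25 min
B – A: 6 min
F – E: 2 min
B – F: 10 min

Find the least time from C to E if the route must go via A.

Best C to A: C → B → A costing 24
Shortest A→E: A → E = 15
Total via A: 24 + 15 = 39 min.

39 min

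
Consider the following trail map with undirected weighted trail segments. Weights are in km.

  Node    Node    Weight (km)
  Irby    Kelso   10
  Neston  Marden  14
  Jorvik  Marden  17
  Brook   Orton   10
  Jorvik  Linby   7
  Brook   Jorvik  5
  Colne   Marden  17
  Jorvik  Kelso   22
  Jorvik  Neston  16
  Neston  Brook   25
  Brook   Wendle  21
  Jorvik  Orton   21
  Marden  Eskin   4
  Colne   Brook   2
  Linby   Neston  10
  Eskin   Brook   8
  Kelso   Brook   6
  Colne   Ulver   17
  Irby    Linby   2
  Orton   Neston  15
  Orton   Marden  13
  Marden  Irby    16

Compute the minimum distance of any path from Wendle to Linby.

Compare a few routes:
Wendle–Brook–Kelso–Irby–Linby: 21+6+10+2 = 39
Wendle–Brook–Jorvik–Linby: 21+5+7 = 33
Wendle–Brook–Jorvik–Neston–Linby: 21+5+16+10 = 52
Wendle–Brook–Eskin–Marden–Irby–Linby: 21+8+4+16+2 = 51
Cheapest is Wendle–Brook–Jorvik–Linby at 33 km.

33 km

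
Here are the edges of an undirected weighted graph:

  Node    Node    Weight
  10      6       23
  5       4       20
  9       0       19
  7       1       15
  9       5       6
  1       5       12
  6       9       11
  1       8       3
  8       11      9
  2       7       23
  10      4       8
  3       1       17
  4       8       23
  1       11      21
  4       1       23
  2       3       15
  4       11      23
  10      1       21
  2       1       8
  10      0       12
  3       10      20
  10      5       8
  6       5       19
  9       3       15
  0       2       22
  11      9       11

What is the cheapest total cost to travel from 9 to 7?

Enumerating some paths:
9–5–1–7: 6+12+15 = 33
9–11–8–1–7: 11+9+3+15 = 38
Cheapest is 9–5–1–7 at 33.

33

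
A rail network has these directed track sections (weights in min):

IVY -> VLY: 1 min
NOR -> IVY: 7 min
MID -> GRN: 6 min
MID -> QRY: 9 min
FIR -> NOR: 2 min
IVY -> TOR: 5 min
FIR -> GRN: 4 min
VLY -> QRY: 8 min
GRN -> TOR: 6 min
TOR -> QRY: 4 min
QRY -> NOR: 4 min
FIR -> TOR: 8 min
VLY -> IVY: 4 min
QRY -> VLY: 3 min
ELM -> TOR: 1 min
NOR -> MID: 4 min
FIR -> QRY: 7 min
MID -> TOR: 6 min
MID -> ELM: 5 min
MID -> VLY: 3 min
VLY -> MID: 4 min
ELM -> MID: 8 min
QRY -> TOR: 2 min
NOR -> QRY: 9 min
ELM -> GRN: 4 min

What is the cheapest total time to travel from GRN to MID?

Enumerating some paths:
GRN–TOR–QRY–NOR–MID: 6+4+4+4 = 18
GRN–TOR–QRY–VLY–MID: 6+4+3+4 = 17
The minimum is 17 min via GRN–TOR–QRY–VLY–MID.

17 min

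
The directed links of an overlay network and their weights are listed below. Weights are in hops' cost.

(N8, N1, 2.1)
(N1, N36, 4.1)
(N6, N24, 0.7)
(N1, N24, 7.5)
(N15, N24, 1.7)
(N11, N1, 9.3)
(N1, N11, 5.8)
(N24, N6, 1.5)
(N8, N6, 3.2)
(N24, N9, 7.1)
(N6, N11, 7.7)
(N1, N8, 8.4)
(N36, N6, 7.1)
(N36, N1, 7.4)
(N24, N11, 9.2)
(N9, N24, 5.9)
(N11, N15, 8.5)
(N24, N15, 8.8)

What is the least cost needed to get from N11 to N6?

Enumerating some paths:
N11 - N1 - N36 - N6: 9.3+4.1+7.1 = 20.5
N11 - N1 - N24 - N6: 9.3+7.5+1.5 = 18.3
N11 - N1 - N8 - N6: 9.3+8.4+3.2 = 20.9
N11 - N15 - N24 - N6: 8.5+1.7+1.5 = 11.7
Cheapest is N11 - N15 - N24 - N6 at 11.7 hops' cost.

11.7 hops' cost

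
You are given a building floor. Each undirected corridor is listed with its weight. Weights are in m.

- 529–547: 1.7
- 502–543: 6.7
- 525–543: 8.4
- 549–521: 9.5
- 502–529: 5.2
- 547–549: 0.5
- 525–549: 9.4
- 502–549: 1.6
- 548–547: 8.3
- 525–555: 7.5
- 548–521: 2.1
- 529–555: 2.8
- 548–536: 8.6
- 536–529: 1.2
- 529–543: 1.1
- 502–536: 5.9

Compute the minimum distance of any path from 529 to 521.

11.7 m

Candidate routes:
529–536–548–521: 1.2+8.6+2.1 = 11.9
529–547–549–521: 1.7+0.5+9.5 = 11.7
Cheapest is 529–547–549–521 at 11.7 m.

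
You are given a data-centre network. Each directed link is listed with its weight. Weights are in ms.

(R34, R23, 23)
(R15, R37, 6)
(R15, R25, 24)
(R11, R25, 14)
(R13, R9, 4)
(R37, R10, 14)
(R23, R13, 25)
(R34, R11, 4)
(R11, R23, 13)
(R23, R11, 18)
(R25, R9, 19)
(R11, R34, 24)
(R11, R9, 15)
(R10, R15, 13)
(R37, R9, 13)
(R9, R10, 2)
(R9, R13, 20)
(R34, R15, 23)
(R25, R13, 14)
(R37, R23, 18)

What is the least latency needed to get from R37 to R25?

Running Dijkstra from R37:
R37: 0
R9: 13  (via R37)
R10: 14  (via R37)
R23: 18  (via R37)
R15: 27  (via R10)
R13: 33  (via R9)
R11: 36  (via R23)
R25: 50  (via R11)
Shortest route: R37 → R23 → R11 → R25 = 50 ms.

50 ms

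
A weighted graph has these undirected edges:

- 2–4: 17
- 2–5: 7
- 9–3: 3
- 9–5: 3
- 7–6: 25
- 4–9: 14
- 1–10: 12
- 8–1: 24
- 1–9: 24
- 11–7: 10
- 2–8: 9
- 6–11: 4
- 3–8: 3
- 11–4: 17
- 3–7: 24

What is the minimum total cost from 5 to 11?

Compare a few routes:
5–9–3–7–11: 3+3+24+10 = 40
5–9–4–11: 3+14+17 = 34
5–2–4–11: 7+17+17 = 41
The minimum is 34 via 5–9–4–11.

34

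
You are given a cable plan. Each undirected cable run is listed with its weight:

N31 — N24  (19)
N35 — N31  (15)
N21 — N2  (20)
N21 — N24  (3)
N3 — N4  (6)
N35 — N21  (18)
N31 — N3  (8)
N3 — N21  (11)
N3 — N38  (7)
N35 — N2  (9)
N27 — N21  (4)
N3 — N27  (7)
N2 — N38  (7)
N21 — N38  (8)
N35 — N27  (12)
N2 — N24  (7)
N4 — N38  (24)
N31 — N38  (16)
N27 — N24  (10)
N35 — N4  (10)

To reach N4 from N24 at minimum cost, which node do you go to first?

Candidate routes:
N24–N21–N3–N4: 3+11+6 = 20
N24–N27–N3–N4: 10+7+6 = 23
The minimum is 20 via N24–N21–N3–N4.
So from N24 the first move is to N21.

N21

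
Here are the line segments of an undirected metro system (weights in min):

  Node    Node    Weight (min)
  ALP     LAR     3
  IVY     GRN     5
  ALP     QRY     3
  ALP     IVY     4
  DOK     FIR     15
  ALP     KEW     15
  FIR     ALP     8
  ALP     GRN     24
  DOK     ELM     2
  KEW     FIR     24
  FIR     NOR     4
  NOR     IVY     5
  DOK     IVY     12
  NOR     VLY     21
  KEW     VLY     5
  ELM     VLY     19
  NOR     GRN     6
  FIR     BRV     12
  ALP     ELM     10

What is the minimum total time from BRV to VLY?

Candidate routes:
BRV - FIR - KEW - VLY: 12+24+5 = 41
BRV - FIR - ALP - KEW - VLY: 12+8+15+5 = 40
BRV - FIR - NOR - VLY: 12+4+21 = 37
The minimum is 37 min via BRV - FIR - NOR - VLY.

37 min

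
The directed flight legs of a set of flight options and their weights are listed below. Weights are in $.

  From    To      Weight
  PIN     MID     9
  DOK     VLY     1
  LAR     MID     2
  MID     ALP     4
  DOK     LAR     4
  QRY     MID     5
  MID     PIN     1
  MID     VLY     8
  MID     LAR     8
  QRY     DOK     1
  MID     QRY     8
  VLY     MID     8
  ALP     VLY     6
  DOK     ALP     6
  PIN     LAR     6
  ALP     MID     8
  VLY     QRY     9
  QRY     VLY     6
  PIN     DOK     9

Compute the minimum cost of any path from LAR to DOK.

$11

Compare a few routes:
LAR–MID–PIN–DOK: 2+1+9 = 12
LAR–MID–QRY–DOK: 2+8+1 = 11
LAR–MID–VLY–QRY–DOK: 2+8+9+1 = 20
Cheapest is LAR–MID–QRY–DOK at $11.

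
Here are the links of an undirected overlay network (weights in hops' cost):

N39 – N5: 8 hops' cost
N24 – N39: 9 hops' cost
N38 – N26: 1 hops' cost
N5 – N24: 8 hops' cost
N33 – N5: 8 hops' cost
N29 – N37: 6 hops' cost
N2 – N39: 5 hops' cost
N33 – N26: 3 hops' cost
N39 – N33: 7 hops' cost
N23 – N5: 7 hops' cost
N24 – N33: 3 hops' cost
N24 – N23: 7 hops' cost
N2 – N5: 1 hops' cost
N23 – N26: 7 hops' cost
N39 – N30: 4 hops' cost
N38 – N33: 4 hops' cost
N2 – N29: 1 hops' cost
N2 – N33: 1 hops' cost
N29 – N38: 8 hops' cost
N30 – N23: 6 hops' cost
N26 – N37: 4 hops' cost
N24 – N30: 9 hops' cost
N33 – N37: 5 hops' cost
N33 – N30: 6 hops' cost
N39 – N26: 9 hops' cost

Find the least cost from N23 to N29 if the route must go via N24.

Best N23 to N24: N23 → N24 costing 7
Shortest N24→N29: N24 → N33 → N2 → N29 = 5
Total via N24: 7 + 5 = 12 hops' cost.

12 hops' cost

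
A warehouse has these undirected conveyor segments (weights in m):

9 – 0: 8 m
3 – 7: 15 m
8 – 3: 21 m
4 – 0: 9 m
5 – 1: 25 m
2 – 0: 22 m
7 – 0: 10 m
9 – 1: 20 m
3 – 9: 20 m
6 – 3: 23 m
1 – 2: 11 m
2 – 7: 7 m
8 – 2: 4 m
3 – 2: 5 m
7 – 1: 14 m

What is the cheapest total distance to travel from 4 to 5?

Running Dijkstra from 4:
4: 0
0: 9  (via 4)
9: 17  (via 0)
7: 19  (via 0)
2: 26  (via 7)
8: 30  (via 2)
3: 31  (via 2)
1: 33  (via 7)
6: 54  (via 3)
5: 58  (via 1)
Shortest route: 4 → 0 → 7 → 1 → 5 = 58 m.

58 m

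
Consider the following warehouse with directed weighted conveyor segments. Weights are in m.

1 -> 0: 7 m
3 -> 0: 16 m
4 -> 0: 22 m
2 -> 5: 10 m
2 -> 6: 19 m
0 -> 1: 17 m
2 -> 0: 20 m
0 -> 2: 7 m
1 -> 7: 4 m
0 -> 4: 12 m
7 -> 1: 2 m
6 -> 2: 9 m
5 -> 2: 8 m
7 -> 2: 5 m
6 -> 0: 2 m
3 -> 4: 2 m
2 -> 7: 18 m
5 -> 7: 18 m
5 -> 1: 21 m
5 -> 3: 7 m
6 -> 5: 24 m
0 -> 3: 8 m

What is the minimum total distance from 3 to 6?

42 m

Running Dijkstra from 3:
3: 0
4: 2  (via 3)
0: 16  (via 3)
2: 23  (via 0)
1: 33  (via 0)
5: 33  (via 2)
7: 37  (via 1)
6: 42  (via 2)
Shortest route: 3–0–2–6 = 42 m.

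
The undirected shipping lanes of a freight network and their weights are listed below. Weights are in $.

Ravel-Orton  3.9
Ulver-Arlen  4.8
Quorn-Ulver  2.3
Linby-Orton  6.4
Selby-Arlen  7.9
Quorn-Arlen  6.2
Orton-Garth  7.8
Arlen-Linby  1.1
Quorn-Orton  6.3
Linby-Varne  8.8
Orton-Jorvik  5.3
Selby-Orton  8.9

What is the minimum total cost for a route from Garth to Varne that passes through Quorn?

Best Garth to Quorn: Garth → Orton → Quorn costing 14.1
Shortest Quorn→Varne: Quorn → Arlen → Linby → Varne = 16.1
Total via Quorn: 14.1 + 16.1 = $30.2.

$30.2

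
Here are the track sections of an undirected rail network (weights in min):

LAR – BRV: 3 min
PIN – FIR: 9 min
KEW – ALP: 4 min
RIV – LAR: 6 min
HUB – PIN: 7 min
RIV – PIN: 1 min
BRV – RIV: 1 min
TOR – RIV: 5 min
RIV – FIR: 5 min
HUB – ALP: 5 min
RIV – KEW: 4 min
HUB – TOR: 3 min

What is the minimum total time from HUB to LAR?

Enumerating some paths:
HUB - TOR - RIV - LAR: 3+5+6 = 14
HUB - TOR - RIV - BRV - LAR: 3+5+1+3 = 12
HUB - PIN - RIV - LAR: 7+1+6 = 14
The minimum is 12 min via HUB - TOR - RIV - BRV - LAR.

12 min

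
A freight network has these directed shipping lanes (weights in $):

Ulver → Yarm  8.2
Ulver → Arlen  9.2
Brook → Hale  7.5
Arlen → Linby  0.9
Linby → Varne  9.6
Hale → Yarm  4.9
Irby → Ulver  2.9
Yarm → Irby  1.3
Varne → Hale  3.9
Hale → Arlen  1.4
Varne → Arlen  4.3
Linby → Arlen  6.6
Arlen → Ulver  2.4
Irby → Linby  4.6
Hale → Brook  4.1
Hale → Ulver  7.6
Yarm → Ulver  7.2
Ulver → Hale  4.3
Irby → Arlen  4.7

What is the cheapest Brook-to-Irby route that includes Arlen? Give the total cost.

$20.8

Shortest Brook→Arlen: Brook → Hale → Arlen = 8.9
Best Arlen to Irby: Arlen → Ulver → Yarm → Irby costing 11.9
Total via Arlen: 8.9 + 11.9 = $20.8.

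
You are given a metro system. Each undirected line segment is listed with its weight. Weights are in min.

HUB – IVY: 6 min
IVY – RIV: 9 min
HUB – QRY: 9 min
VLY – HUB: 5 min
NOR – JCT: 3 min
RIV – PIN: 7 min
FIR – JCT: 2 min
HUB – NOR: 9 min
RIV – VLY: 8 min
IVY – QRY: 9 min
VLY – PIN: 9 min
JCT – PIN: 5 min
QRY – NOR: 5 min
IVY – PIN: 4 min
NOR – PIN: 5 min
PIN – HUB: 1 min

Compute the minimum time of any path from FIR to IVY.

Shortest distances from FIR:
FIR: 0
JCT: 2  (via FIR)
NOR: 5  (via JCT)
PIN: 7  (via JCT)
HUB: 8  (via PIN)
QRY: 10  (via NOR)
IVY: 11  (via PIN)
Shortest route: FIR → JCT → PIN → IVY = 11 min.

11 min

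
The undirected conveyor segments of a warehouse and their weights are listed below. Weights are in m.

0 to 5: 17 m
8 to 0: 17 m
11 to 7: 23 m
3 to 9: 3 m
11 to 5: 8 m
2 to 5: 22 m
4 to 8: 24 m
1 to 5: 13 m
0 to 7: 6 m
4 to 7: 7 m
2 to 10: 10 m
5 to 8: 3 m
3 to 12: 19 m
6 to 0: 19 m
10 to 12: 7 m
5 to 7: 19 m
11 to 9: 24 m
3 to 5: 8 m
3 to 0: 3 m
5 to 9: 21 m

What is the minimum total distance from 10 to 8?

Shortest distances from 10:
10: 0
12: 7  (via 10)
2: 10  (via 10)
3: 26  (via 12)
0: 29  (via 3)
9: 29  (via 3)
5: 32  (via 2)
7: 35  (via 0)
8: 35  (via 5)
Shortest route: 10 → 2 → 5 → 8 = 35 m.

35 m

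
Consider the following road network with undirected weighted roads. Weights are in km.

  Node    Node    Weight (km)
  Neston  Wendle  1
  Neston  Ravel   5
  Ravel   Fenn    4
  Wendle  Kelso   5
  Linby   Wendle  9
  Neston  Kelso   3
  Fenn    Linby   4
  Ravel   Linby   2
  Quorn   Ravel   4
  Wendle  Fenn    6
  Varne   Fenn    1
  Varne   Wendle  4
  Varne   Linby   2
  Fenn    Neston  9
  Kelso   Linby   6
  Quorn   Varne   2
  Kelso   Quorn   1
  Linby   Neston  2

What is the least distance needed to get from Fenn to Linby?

Shortest distances from Fenn:
Fenn: 0
Varne: 1  (via Fenn)
Linby: 3  (via Varne)
Shortest route: Fenn → Varne → Linby = 3 km.

3 km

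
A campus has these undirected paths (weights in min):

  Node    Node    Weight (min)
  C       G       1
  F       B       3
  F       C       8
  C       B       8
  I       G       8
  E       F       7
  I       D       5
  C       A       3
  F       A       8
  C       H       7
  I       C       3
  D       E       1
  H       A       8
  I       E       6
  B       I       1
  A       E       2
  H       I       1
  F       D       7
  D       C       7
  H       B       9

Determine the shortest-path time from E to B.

Settle nodes by increasing distance from E:
E: 0
D: 1  (via E)
A: 2  (via E)
C: 5  (via A)
G: 6  (via C)
I: 6  (via E)
B: 7  (via I)
Shortest route: E → I → B = 7 min.

7 min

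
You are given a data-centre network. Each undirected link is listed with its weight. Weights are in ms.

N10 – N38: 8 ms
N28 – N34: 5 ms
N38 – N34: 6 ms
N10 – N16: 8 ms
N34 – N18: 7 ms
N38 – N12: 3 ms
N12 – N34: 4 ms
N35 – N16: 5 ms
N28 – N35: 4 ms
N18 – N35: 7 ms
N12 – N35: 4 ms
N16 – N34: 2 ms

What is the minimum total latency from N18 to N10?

17 ms

Shortest distances from N18:
N18: 0
N35: 7  (via N18)
N34: 7  (via N18)
N16: 9  (via N34)
N12: 11  (via N35)
N28: 11  (via N35)
N38: 13  (via N34)
N10: 17  (via N16)
Shortest route: N18–N34–N16–N10 = 17 ms.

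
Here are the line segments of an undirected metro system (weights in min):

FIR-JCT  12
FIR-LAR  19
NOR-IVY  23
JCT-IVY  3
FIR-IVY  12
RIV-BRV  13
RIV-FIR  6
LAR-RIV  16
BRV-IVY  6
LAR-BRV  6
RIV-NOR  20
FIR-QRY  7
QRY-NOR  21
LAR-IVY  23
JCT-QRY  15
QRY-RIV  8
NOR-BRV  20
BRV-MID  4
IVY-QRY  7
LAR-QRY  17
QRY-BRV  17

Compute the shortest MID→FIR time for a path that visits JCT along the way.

25 min

Shortest MID→JCT: MID → BRV → IVY → JCT = 13
Best JCT to FIR: JCT → FIR costing 12
Total via JCT: 13 + 12 = 25 min.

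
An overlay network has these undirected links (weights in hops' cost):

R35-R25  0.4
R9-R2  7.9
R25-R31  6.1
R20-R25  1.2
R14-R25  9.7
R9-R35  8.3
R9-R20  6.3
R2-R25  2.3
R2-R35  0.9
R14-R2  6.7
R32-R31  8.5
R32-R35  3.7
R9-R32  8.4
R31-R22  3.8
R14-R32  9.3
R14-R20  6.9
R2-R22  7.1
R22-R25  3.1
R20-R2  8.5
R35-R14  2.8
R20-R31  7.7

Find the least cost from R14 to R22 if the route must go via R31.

Best R14 to R31: R14 → R35 → R25 → R31 costing 9.3
Shortest R31→R22: R31 → R22 = 3.8
Total via R31: 9.3 + 3.8 = 13.1 hops' cost.

13.1 hops' cost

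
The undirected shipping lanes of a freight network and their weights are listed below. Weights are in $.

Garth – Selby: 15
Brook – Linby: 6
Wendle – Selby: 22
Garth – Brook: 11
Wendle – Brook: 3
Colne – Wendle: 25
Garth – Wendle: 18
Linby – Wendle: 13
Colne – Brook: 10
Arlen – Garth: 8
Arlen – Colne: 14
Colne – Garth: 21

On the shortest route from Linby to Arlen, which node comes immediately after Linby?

Enumerating some paths:
Linby–Brook–Garth–Arlen: 6+11+8 = 25
Linby–Brook–Wendle–Garth–Arlen: 6+3+18+8 = 35
Linby–Wendle–Brook–Garth–Arlen: 13+3+11+8 = 35
Linby–Brook–Colne–Arlen: 6+10+14 = 30
The minimum is $25 via Linby–Brook–Garth–Arlen.
So from Linby the first move is to Brook.

Brook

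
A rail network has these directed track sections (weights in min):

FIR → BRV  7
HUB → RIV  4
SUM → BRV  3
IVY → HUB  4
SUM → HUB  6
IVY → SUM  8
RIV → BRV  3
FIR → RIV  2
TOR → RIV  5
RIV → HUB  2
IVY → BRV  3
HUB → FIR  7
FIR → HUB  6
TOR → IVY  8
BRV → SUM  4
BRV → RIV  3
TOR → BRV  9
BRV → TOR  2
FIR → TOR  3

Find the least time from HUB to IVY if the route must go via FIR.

18 min

Shortest HUB→FIR: HUB → FIR = 7
Best FIR to IVY: FIR → TOR → IVY costing 11
Total via FIR: 7 + 11 = 18 min.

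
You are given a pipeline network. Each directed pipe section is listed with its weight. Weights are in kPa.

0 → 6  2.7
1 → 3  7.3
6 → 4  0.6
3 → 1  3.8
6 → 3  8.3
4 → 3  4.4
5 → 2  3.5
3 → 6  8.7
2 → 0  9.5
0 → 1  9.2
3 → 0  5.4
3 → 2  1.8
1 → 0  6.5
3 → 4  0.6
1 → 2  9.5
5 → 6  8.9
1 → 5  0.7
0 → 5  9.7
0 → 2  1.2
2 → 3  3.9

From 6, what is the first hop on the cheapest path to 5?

4

Candidate routes:
6 → 3 → 1 → 5: 8.3+3.8+0.7 = 12.8
6 → 4 → 3 → 1 → 5: 0.6+4.4+3.8+0.7 = 9.5
Cheapest is 6 → 4 → 3 → 1 → 5 at 9.5 kPa.
So from 6 the first move is to 4.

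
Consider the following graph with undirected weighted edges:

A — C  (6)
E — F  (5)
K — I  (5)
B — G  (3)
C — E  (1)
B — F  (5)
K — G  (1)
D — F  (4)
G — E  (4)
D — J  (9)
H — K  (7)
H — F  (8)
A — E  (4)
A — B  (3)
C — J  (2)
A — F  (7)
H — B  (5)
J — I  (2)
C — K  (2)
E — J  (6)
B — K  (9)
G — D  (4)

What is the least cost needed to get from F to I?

Running Dijkstra from F:
F: 0
D: 4  (via F)
B: 5  (via F)
E: 5  (via F)
C: 6  (via E)
A: 7  (via F)
G: 8  (via D)
H: 8  (via F)
J: 8  (via C)
K: 8  (via C)
I: 10  (via J)
Shortest route: F → E → C → J → I = 10.

10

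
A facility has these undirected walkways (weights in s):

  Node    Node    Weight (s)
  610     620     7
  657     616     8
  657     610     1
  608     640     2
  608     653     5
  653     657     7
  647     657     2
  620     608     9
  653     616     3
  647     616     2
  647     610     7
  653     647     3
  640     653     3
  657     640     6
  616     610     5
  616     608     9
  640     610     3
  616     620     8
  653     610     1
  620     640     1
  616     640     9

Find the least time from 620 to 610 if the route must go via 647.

10 s

Shortest 620→647: 620 → 640 → 653 → 647 = 7
Shortest 647→610: 647 → 657 → 610 = 3
Total via 647: 7 + 3 = 10 s.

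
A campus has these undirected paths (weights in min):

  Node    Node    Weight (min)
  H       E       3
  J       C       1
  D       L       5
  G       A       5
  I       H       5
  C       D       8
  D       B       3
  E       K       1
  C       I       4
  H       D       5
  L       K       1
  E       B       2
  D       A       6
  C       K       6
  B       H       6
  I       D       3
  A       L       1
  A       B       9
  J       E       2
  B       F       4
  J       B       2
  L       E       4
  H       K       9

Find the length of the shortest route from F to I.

Candidate routes:
F - B - J - C - I: 4+2+1+4 = 11
F - B - D - I: 4+3+3 = 10
The minimum is 10 min via F - B - D - I.

10 min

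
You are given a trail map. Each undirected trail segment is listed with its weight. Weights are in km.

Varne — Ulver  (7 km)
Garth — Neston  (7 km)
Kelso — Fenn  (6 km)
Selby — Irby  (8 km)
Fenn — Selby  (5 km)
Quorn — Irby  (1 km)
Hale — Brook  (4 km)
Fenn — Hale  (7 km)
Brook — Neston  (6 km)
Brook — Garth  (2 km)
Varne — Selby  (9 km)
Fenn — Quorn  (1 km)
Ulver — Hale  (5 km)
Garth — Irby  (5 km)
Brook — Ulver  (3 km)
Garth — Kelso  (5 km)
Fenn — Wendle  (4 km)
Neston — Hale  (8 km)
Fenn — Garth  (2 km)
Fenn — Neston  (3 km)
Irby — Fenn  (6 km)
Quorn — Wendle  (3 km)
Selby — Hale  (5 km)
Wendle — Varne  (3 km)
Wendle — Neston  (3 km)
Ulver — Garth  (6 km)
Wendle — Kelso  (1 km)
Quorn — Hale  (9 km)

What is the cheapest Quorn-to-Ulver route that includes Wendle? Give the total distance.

Shortest Quorn→Wendle: Quorn → Wendle = 3
Shortest Wendle→Ulver: Wendle → Varne → Ulver = 10
Total via Wendle: 3 + 10 = 13 km.

13 km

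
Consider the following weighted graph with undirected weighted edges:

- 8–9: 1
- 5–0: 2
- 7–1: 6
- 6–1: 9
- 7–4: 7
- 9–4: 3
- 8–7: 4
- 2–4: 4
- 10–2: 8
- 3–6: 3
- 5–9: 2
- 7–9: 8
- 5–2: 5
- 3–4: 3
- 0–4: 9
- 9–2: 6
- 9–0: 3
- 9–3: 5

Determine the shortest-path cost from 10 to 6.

Compare a few routes:
10 - 2 - 4 - 3 - 6: 8+4+3+3 = 18
10 - 2 - 9 - 4 - 3 - 6: 8+6+3+3+3 = 23
10 - 2 - 9 - 3 - 6: 8+6+5+3 = 22
Cheapest is 10 - 2 - 4 - 3 - 6 at 18.

18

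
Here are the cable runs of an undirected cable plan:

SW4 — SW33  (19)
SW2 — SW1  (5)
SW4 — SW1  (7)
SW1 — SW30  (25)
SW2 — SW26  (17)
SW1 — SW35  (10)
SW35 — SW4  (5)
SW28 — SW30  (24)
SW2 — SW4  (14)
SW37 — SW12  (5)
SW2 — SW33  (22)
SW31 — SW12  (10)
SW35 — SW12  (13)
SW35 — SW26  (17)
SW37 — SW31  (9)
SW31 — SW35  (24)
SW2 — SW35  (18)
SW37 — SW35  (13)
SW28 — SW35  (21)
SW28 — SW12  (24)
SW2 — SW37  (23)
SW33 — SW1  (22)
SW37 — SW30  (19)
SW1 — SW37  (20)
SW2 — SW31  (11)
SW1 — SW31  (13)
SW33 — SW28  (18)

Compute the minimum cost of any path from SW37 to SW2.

Enumerating some paths:
SW37–SW31–SW2: 9+11 = 20
SW37–SW1–SW2: 20+5 = 25
SW37–SW12–SW31–SW2: 5+10+11 = 26
SW37–SW2: 23 = 23
The minimum is 20 via SW37–SW31–SW2.

20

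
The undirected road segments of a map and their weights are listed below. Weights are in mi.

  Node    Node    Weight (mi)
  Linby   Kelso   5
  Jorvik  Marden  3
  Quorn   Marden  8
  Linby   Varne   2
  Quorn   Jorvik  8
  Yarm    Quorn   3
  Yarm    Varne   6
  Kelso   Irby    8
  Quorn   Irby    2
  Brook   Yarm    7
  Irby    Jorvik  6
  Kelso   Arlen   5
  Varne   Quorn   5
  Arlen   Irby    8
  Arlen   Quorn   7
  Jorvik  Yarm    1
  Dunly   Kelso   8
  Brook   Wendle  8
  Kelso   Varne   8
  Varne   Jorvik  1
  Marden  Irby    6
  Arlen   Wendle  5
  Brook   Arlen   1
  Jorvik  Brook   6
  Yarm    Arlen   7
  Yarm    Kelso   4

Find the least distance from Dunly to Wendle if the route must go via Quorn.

27 mi

Shortest Dunly→Quorn: Dunly–Kelso–Yarm–Quorn = 15
Shortest Quorn→Wendle: Quorn–Arlen–Wendle = 12
Total via Quorn: 15 + 12 = 27 mi.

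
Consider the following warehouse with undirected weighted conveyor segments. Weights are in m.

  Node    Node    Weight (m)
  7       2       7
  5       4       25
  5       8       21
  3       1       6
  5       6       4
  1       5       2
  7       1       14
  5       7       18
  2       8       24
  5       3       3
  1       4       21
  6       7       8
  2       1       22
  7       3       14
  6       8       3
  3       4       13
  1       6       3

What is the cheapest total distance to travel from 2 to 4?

Candidate routes:
2 → 7 → 3 → 4: 7+14+13 = 34
2 → 7 → 6 → 5 → 3 → 4: 7+8+4+3+13 = 35
Cheapest is 2 → 7 → 3 → 4 at 34 m.

34 m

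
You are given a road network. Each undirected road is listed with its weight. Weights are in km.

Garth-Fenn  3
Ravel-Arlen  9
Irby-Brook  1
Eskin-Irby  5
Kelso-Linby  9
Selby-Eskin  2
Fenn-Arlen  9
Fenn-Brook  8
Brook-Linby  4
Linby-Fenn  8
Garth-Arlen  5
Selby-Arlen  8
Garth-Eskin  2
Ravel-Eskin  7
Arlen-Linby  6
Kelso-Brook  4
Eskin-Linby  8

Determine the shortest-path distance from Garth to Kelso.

Compare a few routes:
Garth–Eskin–Irby–Brook–Kelso: 2+5+1+4 = 12
Garth–Fenn–Brook–Kelso: 3+8+4 = 15
The minimum is 12 km via Garth–Eskin–Irby–Brook–Kelso.

12 km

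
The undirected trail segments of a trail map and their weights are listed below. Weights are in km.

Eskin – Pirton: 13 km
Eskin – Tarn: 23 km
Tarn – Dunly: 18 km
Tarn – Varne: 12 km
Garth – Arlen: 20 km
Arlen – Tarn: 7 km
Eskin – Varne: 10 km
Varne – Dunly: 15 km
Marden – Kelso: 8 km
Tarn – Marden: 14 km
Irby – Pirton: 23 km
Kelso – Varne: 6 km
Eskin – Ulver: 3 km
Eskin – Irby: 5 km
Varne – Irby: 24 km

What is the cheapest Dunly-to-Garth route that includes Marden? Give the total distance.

70 km

Best Dunly to Marden: Dunly–Varne–Kelso–Marden costing 29
Shortest Marden→Garth: Marden–Tarn–Arlen–Garth = 41
Total via Marden: 29 + 41 = 70 km.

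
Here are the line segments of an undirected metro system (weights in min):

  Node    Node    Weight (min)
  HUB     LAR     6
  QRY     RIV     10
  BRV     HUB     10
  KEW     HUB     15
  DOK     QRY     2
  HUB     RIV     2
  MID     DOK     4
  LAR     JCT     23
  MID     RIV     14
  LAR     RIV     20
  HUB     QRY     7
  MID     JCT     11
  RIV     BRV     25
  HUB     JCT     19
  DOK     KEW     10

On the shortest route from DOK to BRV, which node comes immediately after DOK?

Candidate routes:
DOK → KEW → HUB → BRV: 10+15+10 = 35
DOK → MID → RIV → HUB → BRV: 4+14+2+10 = 30
DOK → QRY → RIV → HUB → BRV: 2+10+2+10 = 24
DOK → QRY → HUB → BRV: 2+7+10 = 19
The minimum is 19 min via DOK → QRY → HUB → BRV.
So from DOK the first move is to QRY.

QRY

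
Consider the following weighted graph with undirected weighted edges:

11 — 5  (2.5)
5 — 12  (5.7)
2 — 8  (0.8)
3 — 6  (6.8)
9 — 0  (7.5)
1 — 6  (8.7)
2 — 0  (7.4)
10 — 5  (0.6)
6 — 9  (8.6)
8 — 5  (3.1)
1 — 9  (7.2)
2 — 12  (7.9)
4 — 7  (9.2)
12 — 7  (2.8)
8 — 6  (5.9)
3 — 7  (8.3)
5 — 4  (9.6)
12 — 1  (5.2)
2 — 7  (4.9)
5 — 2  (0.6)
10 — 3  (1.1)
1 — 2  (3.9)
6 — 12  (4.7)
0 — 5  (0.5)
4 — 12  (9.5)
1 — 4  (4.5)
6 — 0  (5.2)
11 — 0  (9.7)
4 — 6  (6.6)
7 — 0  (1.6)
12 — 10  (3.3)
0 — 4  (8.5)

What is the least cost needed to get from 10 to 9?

Enumerating some paths:
10 → 5 → 0 → 6 → 9: 0.6+0.5+5.2+8.6 = 14.9
10 → 5 → 0 → 9: 0.6+0.5+7.5 = 8.6
10 → 5 → 2 → 1 → 9: 0.6+0.6+3.9+7.2 = 12.3
Cheapest is 10 → 5 → 0 → 9 at 8.6.

8.6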